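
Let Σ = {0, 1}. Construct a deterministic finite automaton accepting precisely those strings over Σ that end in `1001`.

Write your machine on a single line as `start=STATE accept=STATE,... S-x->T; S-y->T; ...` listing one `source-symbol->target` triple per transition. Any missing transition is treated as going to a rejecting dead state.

start=S0; accept=S4; S0-0->S0; S0-1->S1; S1-0->S2; S1-1->S1; S2-0->S3; S2-1->S1; S3-0->S0; S3-1->S4; S4-0->S2; S4-1->S1

Remember how much of `1001` the current input suffix matches. State S0 means no match yet; S1 means the last symbol is `1`; S2 means the last 2 symbols are `10`; S3 means the last 3 symbols are `100`; S4 means the last 4 symbols are `1001`. Only S4 accepts. On a mismatch, fall back to the longest proper suffix that is still a prefix of `1001`.
        0   1  
>  S0   S0  S1 
   S1   S2  S1 
   S2   S3  S1 
   S3   S0  S4 
 * S4   S2  S1 
(> = start, * = accepting)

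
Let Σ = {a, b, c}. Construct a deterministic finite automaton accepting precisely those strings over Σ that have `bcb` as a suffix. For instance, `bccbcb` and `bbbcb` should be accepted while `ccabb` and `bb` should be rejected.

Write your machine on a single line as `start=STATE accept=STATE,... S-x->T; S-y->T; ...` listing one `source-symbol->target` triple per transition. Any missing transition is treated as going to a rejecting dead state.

Let each state record the length of the longest suffix of the input read so far that is also a prefix of `bcb`. q1 means the last symbol is `b`; q2 means the last 2 symbols are `bc`; q3 means the last 3 symbols are `bcb`. Accept only at q3, where the string currently ends in `bcb`.
A 4-state machine:
        a   b   c  
>  q0   q0  q1  q0 
   q1   q0  q1  q2 
   q2   q0  q3  q0 
 * q3   q0  q1  q2 
(> = start, * = accepting)

start=q0; accept=q3; q0-a->q0; q0-b->q1; q0-c->q0; q1-a->q0; q1-b->q1; q1-c->q2; q2-a->q0; q2-b->q3; q2-c->q0; q3-a->q0; q3-b->q1; q3-c->q2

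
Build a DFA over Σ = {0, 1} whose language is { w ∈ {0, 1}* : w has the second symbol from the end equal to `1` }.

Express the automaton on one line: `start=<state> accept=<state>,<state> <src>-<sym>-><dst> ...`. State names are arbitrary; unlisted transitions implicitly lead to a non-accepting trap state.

Because acceptance depends on a position counted from the end, the machine has to buffer the most recent 2 symbols. Make each state the string of the last up-to-2 symbols read; on input `x` shift the window left and append `x`. Accept when the buffered window has length 2 and begins with `1`.
With 7 states:
        0   1  
>  q0   q1  q2 
   q1   q3  q4 
   q2   q5  q6 
   q3   q3  q4 
   q4   q5  q6 
 * q5   q3  q4 
 * q6   q5  q6 
(> = start, * = accepting)

start=q0 accept=q5,q6 q0-0->q1 q0-1->q2 q1-0->q3 q1-1->q4 q2-0->q5 q2-1->q6 q3-0->q3 q3-1->q4 q4-0->q5 q4-1->q6 q5-0->q3 q5-1->q4 q6-0->q5 q6-1->q6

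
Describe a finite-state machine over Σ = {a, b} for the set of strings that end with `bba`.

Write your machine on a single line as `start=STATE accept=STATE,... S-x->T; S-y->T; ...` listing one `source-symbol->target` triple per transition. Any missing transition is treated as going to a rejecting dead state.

Remember how much of `bba` the current input suffix matches. State q0 means no match yet; q1 means the last symbol is `b`; q2 means the last 2 symbols are `bb`; q3 means the last 3 symbols are `bba`. Only q3 accepts. On a mismatch, fall back to the longest proper suffix that is still a prefix of `bba`.
A 4-state machine:
        a   b  
>  q0   q0  q1 
   q1   q0  q2 
   q2   q3  q2 
 * q3   q0  q1 
(> = start, * = accepting)

start=q0; accept=q3; q0-a->q0; q0-b->q1; q1-a->q0; q1-b->q2; q2-a->q3; q2-b->q2; q3-a->q0; q3-b->q1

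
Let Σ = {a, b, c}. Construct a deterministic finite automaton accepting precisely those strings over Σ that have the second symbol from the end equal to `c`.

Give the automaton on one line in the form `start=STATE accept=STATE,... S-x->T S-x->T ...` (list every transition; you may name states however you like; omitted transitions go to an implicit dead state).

start=s0 accept=s10,s11,s12 s0-a->s1 s0-b->s2 s0-c->s3 s1-a->s4 s1-b->s5 s1-c->s6 s2-a->s7 s2-b->s8 s2-c->s9 s3-a->s10 s3-b->s11 s3-c->s12 s4-a->s4 s4-b->s5 s4-c->s6 s5-a->s7 s5-b->s8 s5-c->s9 s6-a->s10 s6-b->s11 s6-c->s12 s7-a->s4 s7-b->s5 s7-c->s6 s8-a->s7 s8-b->s8 s8-c->s9 s9-a->s10 s9-b->s11 s9-c->s12 s10-a->s4 s10-b->s5 s10-c->s6 s11-a->s7 s11-b->s8 s11-c->s9 s12-a->s10 s12-b->s11 s12-c->s12

Because acceptance depends on a position counted from the end, the machine has to buffer the most recent 2 symbols. Make each state the string of the last up-to-2 symbols read; on input `x` shift the window left and append `x`. Accept when the buffered window has length 2 and begins with `c`.
With 13 states:
          a    b    c  
>  s0     s1   s2   s3 
   s1     s4   s5   s6 
   s2     s7   s8   s9 
   s3    s10  s11  s12 
   s4     s4   s5   s6 
   s5     s7   s8   s9 
   s6    s10  s11  s12 
   s7     s4   s5   s6 
   s8     s7   s8   s9 
   s9    s10  s11  s12 
 * s10    s4   s5   s6 
 * s11    s7   s8   s9 
 * s12   s10  s11  s12 
(> = start, * = accepting)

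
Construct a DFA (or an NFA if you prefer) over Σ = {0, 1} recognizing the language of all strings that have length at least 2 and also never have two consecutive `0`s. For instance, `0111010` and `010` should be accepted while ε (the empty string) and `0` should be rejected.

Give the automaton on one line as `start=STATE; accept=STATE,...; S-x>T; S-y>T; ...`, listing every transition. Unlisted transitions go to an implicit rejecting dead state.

start=S0; accept=S4,S5,S7,S8; S0-0>S1; S0-1>S2; S1-0>S3; S1-1>S4; S2-0>S5; S2-1>S4; S3-0>S6; S3-1>S6; S4-0>S7; S4-1>S8; S5-0>S6; S5-1>S8; S6-0>S6; S6-1>S6; S7-0>S6; S7-1>S8; S8-0>S7; S8-1>S8

Handle the two conditions separately and then intersect. One (4 states) tracks the input length, saturating at 3; the other (3 states) tracks partial matches of the forbidden pattern `00`. Each combined state is a pair, one component from each; accept when both components accept.
9 states suffice.
        0   1  
>  S0   S1  S2 
   S1   S3  S4 
   S2   S5  S4 
   S3   S6  S6 
 * S4   S7  S8 
 * S5   S6  S8 
   S6   S6  S6 
 * S7   S6  S8 
 * S8   S7  S8 
(> = start, * = accepting)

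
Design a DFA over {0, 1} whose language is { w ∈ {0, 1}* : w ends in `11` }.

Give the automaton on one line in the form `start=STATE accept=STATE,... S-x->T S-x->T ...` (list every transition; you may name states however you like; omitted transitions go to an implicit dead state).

Remember how much of `11` the current input suffix matches. State q0 means no match yet; q1 means the last symbol is `1`; q2 means the last 2 symbols are `11`. Only q2 accepts. On a mismatch, fall back to the longest proper suffix that is still a prefix of `11`.
A 3-state machine:
        0   1  
>  q0   q0  q1 
   q1   q0  q2 
 * q2   q0  q2 
(> = start, * = accepting)

start=q0 accept=q2 q0-0->q0 q0-1->q1 q1-0->q0 q1-1->q2 q2-0->q0 q2-1->q2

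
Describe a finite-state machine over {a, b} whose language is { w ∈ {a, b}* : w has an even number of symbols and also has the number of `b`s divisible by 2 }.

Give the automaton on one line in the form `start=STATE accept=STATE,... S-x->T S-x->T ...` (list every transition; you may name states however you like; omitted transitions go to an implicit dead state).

start=q0 accept=q0 q0-a->q1 q0-b->q2 q1-a->q0 q1-b->q3 q2-a->q3 q2-b->q0 q3-a->q2 q3-b->q1

Run two small machines in parallel and take their product. The first has 2 states tracking the input length modulo 2; the second has 2 states tracking the count of `b`s modulo 2. A product state is a pair (one from each), accepting exactly when both do.
        a   b  
>* q0   q1  q2 
   q1   q0  q3 
   q2   q3  q0 
   q3   q2  q1 
(> = start, * = accepting)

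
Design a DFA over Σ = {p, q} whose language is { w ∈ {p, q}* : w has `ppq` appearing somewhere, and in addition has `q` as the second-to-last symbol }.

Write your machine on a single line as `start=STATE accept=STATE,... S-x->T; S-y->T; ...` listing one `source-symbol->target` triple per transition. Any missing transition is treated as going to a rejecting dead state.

Handle the two conditions separately and then intersect. One (4 states) tracks whether and how much of `ppq` has been seen; the other (7 states) tracks the last 2 symbols read. Each combined state is a pair, one component from each; accept when both components accept. Minimizing collapses redundant product states.
       p  q 
>  A   B  A 
   B   C  A 
   C   C  D 
   D   E  F 
 * E   C  D 
 * F   E  F 
(> = start, * = accepting)

start=A; accept=E,F; A-p->B; A-q->A; B-p->C; B-q->A; C-p->C; C-q->D; D-p->E; D-q->F; E-p->C; E-q->D; F-p->E; F-q->F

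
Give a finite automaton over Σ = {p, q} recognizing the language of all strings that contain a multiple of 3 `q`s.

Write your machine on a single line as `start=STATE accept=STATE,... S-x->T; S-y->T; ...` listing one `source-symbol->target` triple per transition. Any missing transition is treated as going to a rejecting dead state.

The only thing that matters is how many `q`s have appeared, reduced mod 3. Use one state per residue: A for 0, …, C for 2. Reading `q` moves to the next residue; anything else stays put. A is accepting.
A 3-state machine:
       p  q 
>* A   A  B 
   B   B  C 
   C   C  A 
(> = start, * = accepting)

start=A; accept=A; A-p->A; A-q->B; B-p->B; B-q->C; C-p->C; C-q->A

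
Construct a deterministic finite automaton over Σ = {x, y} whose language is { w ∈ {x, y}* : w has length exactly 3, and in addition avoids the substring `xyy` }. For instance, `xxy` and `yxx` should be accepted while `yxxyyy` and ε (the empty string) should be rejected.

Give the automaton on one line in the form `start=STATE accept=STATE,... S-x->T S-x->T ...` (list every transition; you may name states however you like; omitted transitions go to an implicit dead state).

Build one automaton per condition and run them in lockstep. The first has 5 states tracking the input length, saturating at 4; the second has 4 states tracking partial matches of the forbidden pattern `xyy`. A product state is a pair (one from each), accepting exactly when both do.
14 states suffice.
          x    y  
>  s0     s1   s2 
   s1     s3   s4 
   s2     s3   s5 
   s3     s6   s7 
   s4     s6   s8 
   s5     s6   s9 
 * s6    s10  s11 
 * s7    s10  s12 
   s8    s12  s12 
 * s9    s10  s13 
   s10   s10  s11 
   s11   s10  s12 
   s12   s12  s12 
   s13   s10  s13 
(> = start, * = accepting)

start=s0 accept=s6,s7,s9 s0-x->s1 s0-y->s2 s1-x->s3 s1-y->s4 s2-x->s3 s2-y->s5 s3-x->s6 s3-y->s7 s4-x->s6 s4-y->s8 s5-x->s6 s5-y->s9 s6-x->s10 s6-y->s11 s7-x->s10 s7-y->s12 s8-x->s12 s8-y->s12 s9-x->s10 s9-y->s13 s10-x->s10 s10-y->s11 s11-x->s10 s11-y->s12 s12-x->s12 s12-y->s12 s13-x->s10 s13-y->s13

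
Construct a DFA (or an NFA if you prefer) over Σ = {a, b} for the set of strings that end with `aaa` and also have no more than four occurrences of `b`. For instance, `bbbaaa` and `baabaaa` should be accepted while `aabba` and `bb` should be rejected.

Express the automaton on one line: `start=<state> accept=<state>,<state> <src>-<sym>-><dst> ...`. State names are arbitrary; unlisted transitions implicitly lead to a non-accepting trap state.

start=S0 accept=S6,S10,S14,S18,S20 S0-a->S1 S0-b->S2 S1-a->S3 S1-b->S2 S2-a->S4 S2-b->S5 S3-a->S6 S3-b->S2 S4-a->S7 S4-b->S5 S5-a->S8 S5-b->S9 S6-a->S6 S6-b->S2 S7-a->S10 S7-b->S5 S8-a->S11 S8-b->S9 S9-a->S12 S9-b->S13 S10-a->S10 S10-b->S5 S11-a->S14 S11-b->S9 S12-a->S15 S12-b->S13 S13-a->S16 S13-b->S17 S14-a->S14 S14-b->S9 S15-a->S18 S15-b->S13 S16-a->S19 S16-b->S17 S17-a->S17 S17-b->S17 S18-a->S18 S18-b->S13 S19-a->S20 S19-b->S17 S20-a->S20 S20-b->S17

Run two small machines in parallel and take their product. One (4 states) tracks how much of the suffix `aaa` has currently been matched; the other (6 states) tracks the count of `b`s, saturating at 5. Each combined state is a pair, one component from each; accept when both components accept. Equivalent product states are then merged.
With 21 states:
          a    b  
>  S0     S1   S2 
   S1     S3   S2 
   S2     S4   S5 
   S3     S6   S2 
   S4     S7   S5 
   S5     S8   S9 
 * S6     S6   S2 
   S7    S10   S5 
   S8    S11   S9 
   S9    S12  S13 
 * S10   S10   S5 
   S11   S14   S9 
   S12   S15  S13 
   S13   S16  S17 
 * S14   S14   S9 
   S15   S18  S13 
   S16   S19  S17 
   S17   S17  S17 
 * S18   S18  S13 
   S19   S20  S17 
 * S20   S20  S17 
(> = start, * = accepting)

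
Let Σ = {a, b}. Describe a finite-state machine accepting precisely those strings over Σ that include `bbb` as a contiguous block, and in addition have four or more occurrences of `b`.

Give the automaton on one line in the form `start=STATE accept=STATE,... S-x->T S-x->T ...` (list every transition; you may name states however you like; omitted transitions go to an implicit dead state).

Handle the two conditions separately and then intersect. The first has 4 states tracking whether and how much of `bbb` has been seen; the second has 6 states tracking the count of `b`s, saturating at 5. A product state is a pair (one from each), accepting exactly when both do.
With 18 states:
          a    b  
>  q0     q0   q1 
   q1     q2   q3 
   q2     q2   q4 
   q3     q5   q6 
   q4     q5   q7 
   q5     q5   q8 
   q6     q6   q9 
   q7    q10   q9 
   q8    q10  q11 
 * q9     q9  q12 
   q10   q10  q13 
   q11   q14  q12 
 * q12   q12  q12 
   q13   q14  q15 
   q14   q14  q16 
   q15   q17  q12 
   q16   q17  q15 
   q17   q17  q16 
(> = start, * = accepting)

start=q0 accept=q9,q12 q0-a->q0 q0-b->q1 q1-a->q2 q1-b->q3 q2-a->q2 q2-b->q4 q3-a->q5 q3-b->q6 q4-a->q5 q4-b->q7 q5-a->q5 q5-b->q8 q6-a->q6 q6-b->q9 q7-a->q10 q7-b->q9 q8-a->q10 q8-b->q11 q9-a->q9 q9-b->q12 q10-a->q10 q10-b->q13 q11-a->q14 q11-b->q12 q12-a->q12 q12-b->q12 q13-a->q14 q13-b->q15 q14-a->q14 q14-b->q16 q15-a->q17 q15-b->q12 q16-a->q17 q16-b->q15 q17-a->q17 q17-b->q16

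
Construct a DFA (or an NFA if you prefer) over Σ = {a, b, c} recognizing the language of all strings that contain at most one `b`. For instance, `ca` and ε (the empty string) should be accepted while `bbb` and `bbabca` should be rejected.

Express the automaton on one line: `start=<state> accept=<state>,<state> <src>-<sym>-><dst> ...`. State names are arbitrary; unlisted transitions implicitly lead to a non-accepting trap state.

start=q0 accept=q0,q1 q0-a->q0 q0-b->q1 q0-c->q0 q1-a->q1 q1-b->q2 q1-c->q1 q2-a->q2 q2-b->q2 q2-c->q2

Count `b`s, saturating at 2: state q0 means no `b` yet, q1 means one `b` seen, q2 means more than one. Each `b` increments (capped at q2); other symbols loop. Accept from {q0, q1}.
        a   b   c  
>* q0   q0  q1  q0 
 * q1   q1  q2  q1 
   q2   q2  q2  q2 
(> = start, * = accepting)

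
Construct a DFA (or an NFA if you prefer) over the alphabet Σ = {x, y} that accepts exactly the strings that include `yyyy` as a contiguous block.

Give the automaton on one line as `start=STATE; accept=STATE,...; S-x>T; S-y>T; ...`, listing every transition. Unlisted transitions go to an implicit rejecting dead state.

start=S0; accept=S4; S0-x>S0; S0-y>S1; S1-x>S0; S1-y>S2; S2-x>S0; S2-y>S3; S3-x>S0; S3-y>S4; S4-x>S4; S4-y>S4

States S0..S3 record the length of the longest prefix of `yyyy` that matches the current input suffix. Reaching S4 means `yyyy` has been seen, and we stay there forever. Accept from S4.
5 states suffice.
        x   y  
>  S0   S0  S1 
   S1   S0  S2 
   S2   S0  S3 
   S3   S0  S4 
 * S4   S4  S4 
(> = start, * = accepting)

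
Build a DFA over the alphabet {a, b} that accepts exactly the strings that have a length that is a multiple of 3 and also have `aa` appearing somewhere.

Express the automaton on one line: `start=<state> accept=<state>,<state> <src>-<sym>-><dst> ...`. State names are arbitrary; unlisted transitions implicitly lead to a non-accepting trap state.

Handle the two conditions separately and then intersect. The first has 3 states tracking the input length modulo 3; the second has 3 states tracking whether and how much of `aa` has been seen. A product state is a pair (one from each), accepting exactly when both do.
A 9-state machine:
        a   b  
>  S0   S1  S2 
   S1   S3  S4 
   S2   S5  S4 
   S3   S6  S6 
   S4   S7  S0 
   S5   S6  S0 
 * S6   S8  S8 
   S7   S8  S2 
   S8   S3  S3 
(> = start, * = accepting)

start=S0 accept=S6 S0-a->S1 S0-b->S2 S1-a->S3 S1-b->S4 S2-a->S5 S2-b->S4 S3-a->S6 S3-b->S6 S4-a->S7 S4-b->S0 S5-a->S6 S5-b->S0 S6-a->S8 S6-b->S8 S7-a->S8 S7-b->S2 S8-a->S3 S8-b->S3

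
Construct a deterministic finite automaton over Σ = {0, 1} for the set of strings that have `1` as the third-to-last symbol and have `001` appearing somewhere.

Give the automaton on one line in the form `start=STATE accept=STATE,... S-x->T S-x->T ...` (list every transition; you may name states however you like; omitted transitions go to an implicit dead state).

start=A accept=R,S,T,U A-0->B A-1->C B-0->D B-1->E C-0->F C-1->G D-0->H D-1->I E-0->J E-1->K F-0->L F-1->M G-0->N G-1->O H-0->H H-1->I I-0->P I-1->Q J-0->L J-1->M K-0->N K-1->O L-0->H L-1->I M-0->J M-1->K N-0->L N-1->M O-0->N O-1->O P-0->R P-1->S Q-0->T Q-1->U R-0->V R-1->I S-0->P S-1->Q T-0->R T-1->S U-0->T U-1->U V-0->V V-1->I

Run two small machines in parallel and take their product. One (15 states) tracks the last 3 symbols read; the other (4 states) tracks whether and how much of `001` has been seen. Each combined state is a pair, one component from each; accept when both components accept.
22 states suffice.
       0  1 
>  A   B  C 
   B   D  E 
   C   F  G 
   D   H  I 
   E   J  K 
   F   L  M 
   G   N  O 
   H   H  I 
   I   P  Q 
   J   L  M 
   K   N  O 
   L   H  I 
   M   J  K 
   N   L  M 
   O   N  O 
   P   R  S 
   Q   T  U 
 * R   V  I 
 * S   P  Q 
 * T   R  S 
 * U   T  U 
   V   V  I 
(> = start, * = accepting)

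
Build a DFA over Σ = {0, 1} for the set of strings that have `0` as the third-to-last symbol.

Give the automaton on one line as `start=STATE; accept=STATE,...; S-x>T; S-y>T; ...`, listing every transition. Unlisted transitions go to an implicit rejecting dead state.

Because acceptance depends on a position counted from the end, the machine has to buffer the most recent 3 symbols. Make each state the string of the last up-to-3 symbols read; on input `x` shift the window left and append `x`. Accept when the buffered window has length 3 and begins with `0`.
15 states suffice.
          0    1  
>  s0     s1   s2 
   s1     s3   s4 
   s2     s5   s6 
   s3     s7   s8 
   s4     s9  s10 
   s5    s11  s12 
   s6    s13  s14 
 * s7     s7   s8 
 * s8     s9  s10 
 * s9    s11  s12 
 * s10   s13  s14 
   s11    s7   s8 
   s12    s9  s10 
   s13   s11  s12 
   s14   s13  s14 
(> = start, * = accepting)

start=s0; accept=s7,s8,s9,s10; s0-0>s1; s0-1>s2; s1-0>s3; s1-1>s4; s2-0>s5; s2-1>s6; s3-0>s7; s3-1>s8; s4-0>s9; s4-1>s10; s5-0>s11; s5-1>s12; s6-0>s13; s6-1>s14; s7-0>s7; s7-1>s8; s8-0>s9; s8-1>s10; s9-0>s11; s9-1>s12; s10-0>s13; s10-1>s14; s11-0>s7; s11-1>s8; s12-0>s9; s12-1>s10; s13-0>s11; s13-1>s12; s14-0>s13; s14-1>s14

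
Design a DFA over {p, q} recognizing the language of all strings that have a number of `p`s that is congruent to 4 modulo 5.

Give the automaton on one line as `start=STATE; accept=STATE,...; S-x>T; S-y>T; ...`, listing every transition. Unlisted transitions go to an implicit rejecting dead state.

start=s0; accept=s4; s0-p>s1; s0-q>s0; s1-p>s2; s1-q>s1; s2-p>s3; s2-q>s2; s3-p>s4; s3-q>s3; s4-p>s0; s4-q>s4

Keep the running count of `p`s modulo 5: each `p` advances along the cycle s0 → s1 → s2 → s3 → s4 → s0 while other symbols loop. Accept at s4.
5 states suffice.
        p   q  
>  s0   s1  s0 
   s1   s2  s1 
   s2   s3  s2 
   s3   s4  s3 
 * s4   s0  s4 
(> = start, * = accepting)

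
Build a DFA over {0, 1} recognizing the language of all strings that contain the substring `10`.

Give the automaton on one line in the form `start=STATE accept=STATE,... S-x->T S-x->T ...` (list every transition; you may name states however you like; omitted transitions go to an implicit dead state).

States S0..S1 record the length of the longest prefix of `10` that matches the current input suffix. Reaching S2 means `10` has been seen, and we stay there forever. Accept from S2.
With 3 states:
        0   1  
>  S0   S0  S1 
   S1   S2  S1 
 * S2   S2  S2 
(> = start, * = accepting)

start=S0 accept=S2 S0-0->S0 S0-1->S1 S1-0->S2 S1-1->S1 S2-0->S2 S2-1->S2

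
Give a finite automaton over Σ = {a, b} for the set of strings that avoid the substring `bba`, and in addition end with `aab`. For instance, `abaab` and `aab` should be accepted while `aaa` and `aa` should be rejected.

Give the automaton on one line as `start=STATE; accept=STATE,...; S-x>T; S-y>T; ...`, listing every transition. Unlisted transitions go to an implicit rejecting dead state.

Build one automaton per condition and run them in lockstep. The first has 4 states tracking partial matches of the forbidden pattern `bba`; the second has 4 states tracking how much of the suffix `aab` has currently been matched. A product state is a pair (one from each), accepting exactly when both do.
        a   b  
>  q0   q1  q2 
   q1   q3  q2 
   q2   q1  q4 
   q3   q3  q5 
   q4   q6  q4 
 * q5   q1  q4 
   q6   q7  q8 
   q7   q7  q9 
   q8   q6  q8 
   q9   q6  q8 
(> = start, * = accepting)

start=q0; accept=q5; q0-a>q1; q0-b>q2; q1-a>q3; q1-b>q2; q2-a>q1; q2-b>q4; q3-a>q3; q3-b>q5; q4-a>q6; q4-b>q4; q5-a>q1; q5-b>q4; q6-a>q7; q6-b>q8; q7-a>q7; q7-b>q9; q8-a>q6; q8-b>q8; q9-a>q6; q9-b>q8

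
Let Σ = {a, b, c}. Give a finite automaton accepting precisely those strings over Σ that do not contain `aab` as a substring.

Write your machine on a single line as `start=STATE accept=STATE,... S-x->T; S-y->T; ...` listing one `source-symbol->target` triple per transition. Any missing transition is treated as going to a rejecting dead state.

start=q0; accept=q0,q1,q2; q0-a->q1; q0-b->q0; q0-c->q0; q1-a->q2; q1-b->q0; q1-c->q0; q2-a->q2; q2-b->q3; q2-c->q0; q3-a->q3; q3-b->q3; q3-c->q3

Track partial matches of the forbidden pattern `aab`. State q3 is a dead state reached once `aab` has occurred; every other state accepts. q0 means no part of `aab` is currently matched.
4 states suffice.
        a   b   c  
>* q0   q1  q0  q0 
 * q1   q2  q0  q0 
 * q2   q2  q3  q0 
   q3   q3  q3  q3 
(> = start, * = accepting)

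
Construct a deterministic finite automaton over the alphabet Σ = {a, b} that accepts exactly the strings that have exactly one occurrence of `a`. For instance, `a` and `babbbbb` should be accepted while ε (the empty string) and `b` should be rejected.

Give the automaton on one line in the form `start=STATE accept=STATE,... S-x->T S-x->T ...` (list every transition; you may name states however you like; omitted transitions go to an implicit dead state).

start=s0 accept=s1 s0-a->s1 s0-b->s0 s1-a->s2 s1-b->s1 s2-a->s2 s2-b->s2

Count `a`s, saturating at 2: state s0 means no `a` yet, s1 means one `a` seen, s2 means more than one. Each `a` increments (capped at s2); other symbols loop. Accept from {s1}.
With 3 states:
        a   b  
>  s0   s1  s0 
 * s1   s2  s1 
   s2   s2  s2 
(> = start, * = accepting)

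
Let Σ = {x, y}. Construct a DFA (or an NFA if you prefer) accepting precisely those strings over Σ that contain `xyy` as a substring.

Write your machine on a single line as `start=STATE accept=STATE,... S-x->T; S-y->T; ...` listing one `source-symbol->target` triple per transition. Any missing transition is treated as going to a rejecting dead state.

start=q0; accept=q3; q0-x->q1; q0-y->q0; q1-x->q1; q1-y->q2; q2-x->q1; q2-y->q3; q3-x->q3; q3-y->q3

Track how much of `xyy` has been matched so far: state q0 is no progress, q3 is the absorbing accept state reached once `xyy` has occurred. Intermediate states record partial matches; on a mismatch, fall back to the longest reusable overlap.
        x   y  
>  q0   q1  q0 
   q1   q1  q2 
   q2   q1  q3 
 * q3   q3  q3 
(> = start, * = accepting)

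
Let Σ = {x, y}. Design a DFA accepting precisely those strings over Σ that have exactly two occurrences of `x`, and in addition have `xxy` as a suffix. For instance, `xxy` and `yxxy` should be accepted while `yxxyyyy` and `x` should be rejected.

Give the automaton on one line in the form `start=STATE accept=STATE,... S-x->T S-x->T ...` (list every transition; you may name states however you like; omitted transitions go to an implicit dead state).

Run two small machines in parallel and take their product. One (4 states) tracks the count of `x`s, saturating at 3; the other (4 states) tracks how much of the suffix `xxy` has currently been matched. Each combined state is a pair, one component from each; accept when both components accept.
With 11 states:
          x    y  
>  s0     s1   s0 
   s1     s2   s3 
   s2     s4   s5 
   s3     s6   s3 
   s4     s4   s7 
 * s5     s8   s9 
   s6     s4   s9 
   s7     s8  s10 
   s8     s4  s10 
   s9     s8   s9 
   s10    s8  s10 
(> = start, * = accepting)

start=s0 accept=s5 s0-x->s1 s0-y->s0 s1-x->s2 s1-y->s3 s2-x->s4 s2-y->s5 s3-x->s6 s3-y->s3 s4-x->s4 s4-y->s7 s5-x->s8 s5-y->s9 s6-x->s4 s6-y->s9 s7-x->s8 s7-y->s10 s8-x->s4 s8-y->s10 s9-x->s8 s9-y->s9 s10-x->s8 s10-y->s10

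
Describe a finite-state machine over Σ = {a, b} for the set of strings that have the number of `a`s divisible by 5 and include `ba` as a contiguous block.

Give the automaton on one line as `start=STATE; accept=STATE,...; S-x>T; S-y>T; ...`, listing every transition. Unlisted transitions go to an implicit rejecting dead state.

start=q0; accept=q10; q0-a>q1; q0-b>q2; q1-a>q3; q1-b>q4; q2-a>q4; q2-b>q2; q3-a>q5; q3-b>q6; q4-a>q6; q4-b>q4; q5-a>q7; q5-b>q8; q6-a>q8; q6-b>q6; q7-a>q0; q7-b>q9; q8-a>q9; q8-b>q8; q9-a>q10; q9-b>q9; q10-a>q4; q10-b>q10

Handle the two conditions separately and then intersect. One (5 states) tracks the count of `a`s modulo 5; the other (3 states) tracks whether and how much of `ba` has been seen. Each combined state is a pair, one component from each; accept when both components accept. Minimizing collapses redundant product states.
An 11-state machine:
          a    b  
>  q0     q1   q2 
   q1     q3   q4 
   q2     q4   q2 
   q3     q5   q6 
   q4     q6   q4 
   q5     q7   q8 
   q6     q8   q6 
   q7     q0   q9 
   q8     q9   q8 
   q9    q10   q9 
 * q10    q4  q10 
(> = start, * = accepting)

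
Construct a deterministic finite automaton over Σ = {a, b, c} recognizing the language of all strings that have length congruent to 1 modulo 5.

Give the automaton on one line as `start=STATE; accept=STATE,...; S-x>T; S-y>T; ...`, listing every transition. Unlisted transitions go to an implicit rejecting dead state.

Only the length mod 5 matters, so use a 5-cycle: from any state, every input symbol moves to the next state, wrapping q4 back to q0. Mark q1 accepting.
With 5 states:
        a   b   c  
>  q0   q1  q1  q1 
 * q1   q2  q2  q2 
   q2   q3  q3  q3 
   q3   q4  q4  q4 
   q4   q0  q0  q0 
(> = start, * = accepting)

start=q0; accept=q1; q0-a>q1; q0-b>q1; q0-c>q1; q1-a>q2; q1-b>q2; q1-c>q2; q2-a>q3; q2-b>q3; q2-c>q3; q3-a>q4; q3-b>q4; q3-c>q4; q4-a>q0; q4-b>q0; q4-c>q0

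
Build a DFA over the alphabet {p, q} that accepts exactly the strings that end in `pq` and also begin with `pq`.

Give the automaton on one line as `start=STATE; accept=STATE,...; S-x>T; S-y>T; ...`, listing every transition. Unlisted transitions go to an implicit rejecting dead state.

start=s0; accept=s3; s0-p>s1; s0-q>s2; s1-p>s2; s1-q>s3; s2-p>s2; s2-q>s2; s3-p>s4; s3-q>s5; s4-p>s4; s4-q>s3; s5-p>s4; s5-q>s5

Run two small machines in parallel and take their product. The first has 3 states tracking how much of the suffix `pq` has currently been matched; the second has 4 states tracking whether the input so far still matches the prefix `pq`. A product state is a pair (one from each), accepting exactly when both do. Equivalent product states are then merged.
With 6 states:
        p   q  
>  s0   s1  s2 
   s1   s2  s3 
   s2   s2  s2 
 * s3   s4  s5 
   s4   s4  s3 
   s5   s4  s5 
(> = start, * = accepting)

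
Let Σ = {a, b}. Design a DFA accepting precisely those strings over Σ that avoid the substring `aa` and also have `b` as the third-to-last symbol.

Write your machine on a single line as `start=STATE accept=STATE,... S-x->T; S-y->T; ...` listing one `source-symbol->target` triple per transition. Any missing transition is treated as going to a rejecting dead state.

start=S0; accept=S6,S7,S8; S0-a->S1; S0-b->S2; S1-a->S3; S1-b->S2; S2-a->S4; S2-b->S5; S3-a->S3; S3-b->S3; S4-a->S3; S4-b->S6; S5-a->S7; S5-b->S8; S6-a->S4; S6-b->S5; S7-a->S3; S7-b->S6; S8-a->S7; S8-b->S8

Build one automaton per condition and run them in lockstep. One (3 states) tracks partial matches of the forbidden pattern `aa`; the other (15 states) tracks the last 3 symbols read. Each combined state is a pair, one component from each; accept when both components accept. Minimizing collapses redundant product states.
A 9-state machine:
        a   b  
>  S0   S1  S2 
   S1   S3  S2 
   S2   S4  S5 
   S3   S3  S3 
   S4   S3  S6 
   S5   S7  S8 
 * S6   S4  S5 
 * S7   S3  S6 
 * S8   S7  S8 
(> = start, * = accepting)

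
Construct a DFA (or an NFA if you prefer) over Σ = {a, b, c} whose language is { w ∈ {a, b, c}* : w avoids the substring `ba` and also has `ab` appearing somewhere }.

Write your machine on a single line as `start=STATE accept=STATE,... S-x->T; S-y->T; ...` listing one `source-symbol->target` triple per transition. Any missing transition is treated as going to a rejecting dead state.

Handle the two conditions separately and then intersect. The first has 3 states tracking partial matches of the forbidden pattern `ba`; the second has 3 states tracking whether and how much of `ab` has been seen. A product state is a pair (one from each), accepting exactly when both do. After merging equivalent states the machine shrinks.
With 6 states:
        a   b   c  
>  s0   s1  s2  s0 
   s1   s1  s3  s0 
   s2   s4  s2  s0 
 * s3   s4  s3  s5 
   s4   s4  s4  s4 
 * s5   s5  s3  s5 
(> = start, * = accepting)

start=s0; accept=s3,s5; s0-a->s1; s0-b->s2; s0-c->s0; s1-a->s1; s1-b->s3; s1-c->s0; s2-a->s4; s2-b->s2; s2-c->s0; s3-a->s4; s3-b->s3; s3-c->s5; s4-a->s4; s4-b->s4; s4-c->s4; s5-a->s5; s5-b->s3; s5-c->s5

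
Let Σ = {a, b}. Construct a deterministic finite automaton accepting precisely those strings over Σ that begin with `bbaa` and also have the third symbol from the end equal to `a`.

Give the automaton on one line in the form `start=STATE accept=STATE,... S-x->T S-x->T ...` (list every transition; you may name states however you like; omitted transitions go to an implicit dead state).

Handle the two conditions separately and then intersect. The first has 6 states tracking whether the input so far still matches the prefix `bbaa`; the second has 15 states tracking the last 3 symbols read. A product state is a pair (one from each), accepting exactly when both do.
With 24 states:
          a    b  
>  q0     q1   q2 
   q1     q3   q4 
   q2     q5   q6 
   q3     q7   q8 
   q4     q9  q10 
   q5    q11  q12 
   q6    q13  q14 
   q7     q7   q8 
   q8     q9  q10 
   q9    q11  q12 
   q10   q15  q14 
   q11    q7   q8 
   q12    q9  q10 
   q13   q16  q12 
   q14   q15  q14 
   q15   q11  q12 
   q16   q17  q18 
 * q17   q17  q18 
 * q18   q19  q20 
 * q19   q16  q21 
 * q20   q22  q23 
   q21   q19  q20 
   q22   q16  q21 
   q23   q22  q23 
(> = start, * = accepting)

start=q0 accept=q17,q18,q19,q20 q0-a->q1 q0-b->q2 q1-a->q3 q1-b->q4 q2-a->q5 q2-b->q6 q3-a->q7 q3-b->q8 q4-a->q9 q4-b->q10 q5-a->q11 q5-b->q12 q6-a->q13 q6-b->q14 q7-a->q7 q7-b->q8 q8-a->q9 q8-b->q10 q9-a->q11 q9-b->q12 q10-a->q15 q10-b->q14 q11-a->q7 q11-b->q8 q12-a->q9 q12-b->q10 q13-a->q16 q13-b->q12 q14-a->q15 q14-b->q14 q15-a->q11 q15-b->q12 q16-a->q17 q16-b->q18 q17-a->q17 q17-b->q18 q18-a->q19 q18-b->q20 q19-a->q16 q19-b->q21 q20-a->q22 q20-b->q23 q21-a->q19 q21-b->q20 q22-a->q16 q22-b->q21 q23-a->q22 q23-b->q23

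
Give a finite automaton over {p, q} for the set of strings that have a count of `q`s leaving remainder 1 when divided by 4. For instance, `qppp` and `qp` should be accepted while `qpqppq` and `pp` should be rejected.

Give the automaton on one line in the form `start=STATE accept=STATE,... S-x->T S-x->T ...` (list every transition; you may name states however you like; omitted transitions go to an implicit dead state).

start=S0 accept=S1 S0-p->S0 S0-q->S1 S1-p->S1 S1-q->S2 S2-p->S2 S2-q->S3 S3-p->S3 S3-q->S0

Keep the running count of `q`s modulo 4: each `q` advances along the cycle S0 → S1 → S2 → S3 → S0 while other symbols loop. Accept at S1.
4 states suffice.
        p   q  
>  S0   S0  S1 
 * S1   S1  S2 
   S2   S2  S3 
   S3   S3  S0 
(> = start, * = accepting)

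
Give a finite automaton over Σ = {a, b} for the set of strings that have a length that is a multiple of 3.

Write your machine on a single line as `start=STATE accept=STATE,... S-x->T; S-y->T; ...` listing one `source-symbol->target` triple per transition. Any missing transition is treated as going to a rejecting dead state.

Count input length modulo 3: every symbol advances one step around the cycle q0 → q1 → q2 → q0. Accept at q0.
With 3 states:
        a   b  
>* q0   q1  q1 
   q1   q2  q2 
   q2   q0  q0 
(> = start, * = accepting)

start=q0; accept=q0; q0-a->q1; q0-b->q1; q1-a->q2; q1-b->q2; q2-a->q0; q2-b->q0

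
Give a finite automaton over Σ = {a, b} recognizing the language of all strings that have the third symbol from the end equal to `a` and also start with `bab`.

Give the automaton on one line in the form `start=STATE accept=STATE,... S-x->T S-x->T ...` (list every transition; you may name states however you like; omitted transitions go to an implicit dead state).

start=S0 accept=S5,S6,S10,S11 S0-a->S1 S0-b->S2 S1-a->S1 S1-b->S1 S2-a->S3 S2-b->S1 S3-a->S1 S3-b->S4 S4-a->S5 S4-b->S6 S5-a->S7 S5-b->S4 S6-a->S8 S6-b->S9 S7-a->S10 S7-b->S11 S8-a->S7 S8-b->S4 S9-a->S8 S9-b->S9 S10-a->S10 S10-b->S11 S11-a->S5 S11-b->S6

Handle the two conditions separately and then intersect. The first has 15 states tracking the last 3 symbols read; the second has 5 states tracking whether the input so far still matches the prefix `bab`. A product state is a pair (one from each), accepting exactly when both do. Equivalent product states are then merged.
          a    b  
>  S0     S1   S2 
   S1     S1   S1 
   S2     S3   S1 
   S3     S1   S4 
   S4     S5   S6 
 * S5     S7   S4 
 * S6     S8   S9 
   S7    S10  S11 
   S8     S7   S4 
   S9     S8   S9 
 * S10   S10  S11 
 * S11    S5   S6 
(> = start, * = accepting)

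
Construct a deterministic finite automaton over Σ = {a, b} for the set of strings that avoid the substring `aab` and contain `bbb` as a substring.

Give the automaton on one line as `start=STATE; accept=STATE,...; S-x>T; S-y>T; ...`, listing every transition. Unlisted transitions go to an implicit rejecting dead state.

Run two small machines in parallel and take their product. One (4 states) tracks partial matches of the forbidden pattern `aab`; the other (4 states) tracks whether and how much of `bbb` has been seen. Each combined state is a pair, one component from each; accept when both components accept. Minimizing collapses redundant product states.
An 8-state machine:
        a   b  
>  s0   s1  s2 
   s1   s3  s2 
   s2   s1  s4 
   s3   s3  s3 
   s4   s1  s5 
 * s5   s6  s5 
 * s6   s7  s5 
 * s7   s7  s3 
(> = start, * = accepting)

start=s0; accept=s5,s6,s7; s0-a>s1; s0-b>s2; s1-a>s3; s1-b>s2; s2-a>s1; s2-b>s4; s3-a>s3; s3-b>s3; s4-a>s1; s4-b>s5; s5-a>s6; s5-b>s5; s6-a>s7; s6-b>s5; s7-a>s7; s7-b>s3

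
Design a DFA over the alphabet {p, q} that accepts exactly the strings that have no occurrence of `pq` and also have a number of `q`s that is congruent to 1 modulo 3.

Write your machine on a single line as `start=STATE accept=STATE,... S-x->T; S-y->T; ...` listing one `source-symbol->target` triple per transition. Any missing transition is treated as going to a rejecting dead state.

Build one automaton per condition and run them in lockstep. One (3 states) tracks partial matches of the forbidden pattern `pq`; the other (3 states) tracks the count of `q`s modulo 3. Each combined state is a pair, one component from each; accept when both components accept.
       p  q 
>  A   B  C 
   B   B  D 
 * C   E  F 
   D   D  G 
 * E   E  G 
   F   H  A 
   G   G  I 
   H   H  I 
   I   I  D 
(> = start, * = accepting)

start=A; accept=C,E; A-p->B; A-q->C; B-p->B; B-q->D; C-p->E; C-q->F; D-p->D; D-q->G; E-p->E; E-q->G; F-p->H; F-q->A; G-p->G; G-q->I; H-p->H; H-q->I; I-p->I; I-q->D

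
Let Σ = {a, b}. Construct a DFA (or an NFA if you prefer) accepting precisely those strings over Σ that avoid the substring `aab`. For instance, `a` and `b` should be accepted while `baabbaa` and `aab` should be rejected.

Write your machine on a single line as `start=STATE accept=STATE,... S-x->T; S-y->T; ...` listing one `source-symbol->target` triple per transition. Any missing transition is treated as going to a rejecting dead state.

Track partial matches of the forbidden pattern `aab`. State S3 is a dead state reached once `aab` has occurred; every other state accepts. S0 means no part of `aab` is currently matched.
        a   b  
>* S0   S1  S0 
 * S1   S2  S0 
 * S2   S2  S3 
   S3   S3  S3 
(> = start, * = accepting)

start=S0; accept=S0,S1,S2; S0-a->S1; S0-b->S0; S1-a->S2; S1-b->S0; S2-a->S2; S2-b->S3; S3-a->S3; S3-b->S3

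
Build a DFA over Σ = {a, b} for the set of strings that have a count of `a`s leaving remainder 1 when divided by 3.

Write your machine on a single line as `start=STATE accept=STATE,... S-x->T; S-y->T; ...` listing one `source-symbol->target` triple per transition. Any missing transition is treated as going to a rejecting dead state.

The only thing that matters is how many `a`s have appeared, reduced mod 3. Use one state per residue: q0 for 0, …, q2 for 2. Reading `a` moves to the next residue; anything else stays put. q1 is accepting.
A 3-state machine:
        a   b  
>  q0   q1  q0 
 * q1   q2  q1 
   q2   q0  q2 
(> = start, * = accepting)

start=q0; accept=q1; q0-a->q1; q0-b->q0; q1-a->q2; q1-b->q1; q2-a->q0; q2-b->q2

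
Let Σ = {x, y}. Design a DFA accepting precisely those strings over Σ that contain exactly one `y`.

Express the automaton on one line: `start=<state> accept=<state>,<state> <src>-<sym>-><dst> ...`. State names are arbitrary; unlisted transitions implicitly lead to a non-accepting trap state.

start=A accept=B A-x->A A-y->B B-x->B B-y->C C-x->C C-y->C

Count `y`s, saturating at 2: state A means no `y` yet, B means one `y` seen, C means more than one. Each `y` increments (capped at C); other symbols loop. Accept from {B}.
With 3 states:
       x  y 
>  A   A  B 
 * B   B  C 
   C   C  C 
(> = start, * = accepting)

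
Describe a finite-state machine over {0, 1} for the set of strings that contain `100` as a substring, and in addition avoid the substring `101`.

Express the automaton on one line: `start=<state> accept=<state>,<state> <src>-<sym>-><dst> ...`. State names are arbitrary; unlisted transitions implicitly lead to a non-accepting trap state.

start=q0 accept=q3,q5,q6 q0-0->q0 q0-1->q1 q1-0->q2 q1-1->q1 q2-0->q3 q2-1->q4 q3-0->q3 q3-1->q5 q4-0->q4 q4-1->q4 q5-0->q6 q5-1->q5 q6-0->q3 q6-1->q4

Handle the two conditions separately and then intersect. One (4 states) tracks whether and how much of `100` has been seen; the other (4 states) tracks partial matches of the forbidden pattern `101`. Each combined state is a pair, one component from each; accept when both components accept. Minimizing collapses redundant product states.
With 7 states:
        0   1  
>  q0   q0  q1 
   q1   q2  q1 
   q2   q3  q4 
 * q3   q3  q5 
   q4   q4  q4 
 * q5   q6  q5 
 * q6   q3  q4 
(> = start, * = accepting)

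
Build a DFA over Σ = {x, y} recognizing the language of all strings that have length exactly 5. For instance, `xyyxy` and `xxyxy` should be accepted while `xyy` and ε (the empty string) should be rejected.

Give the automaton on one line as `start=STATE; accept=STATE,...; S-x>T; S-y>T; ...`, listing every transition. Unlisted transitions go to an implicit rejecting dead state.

Count input length up to 6: every symbol moves from q0 toward q6, which means 'more than 5' and absorbs. Accept from {q5}.
A 7-state machine:
        x   y  
>  q0   q1  q1 
   q1   q2  q2 
   q2   q3  q3 
   q3   q4  q4 
   q4   q5  q5 
 * q5   q6  q6 
   q6   q6  q6 
(> = start, * = accepting)

start=q0; accept=q5; q0-x>q1; q0-y>q1; q1-x>q2; q1-y>q2; q2-x>q3; q2-y>q3; q3-x>q4; q3-y>q4; q4-x>q5; q4-y>q5; q5-x>q6; q5-y>q6; q6-x>q6; q6-y>q6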